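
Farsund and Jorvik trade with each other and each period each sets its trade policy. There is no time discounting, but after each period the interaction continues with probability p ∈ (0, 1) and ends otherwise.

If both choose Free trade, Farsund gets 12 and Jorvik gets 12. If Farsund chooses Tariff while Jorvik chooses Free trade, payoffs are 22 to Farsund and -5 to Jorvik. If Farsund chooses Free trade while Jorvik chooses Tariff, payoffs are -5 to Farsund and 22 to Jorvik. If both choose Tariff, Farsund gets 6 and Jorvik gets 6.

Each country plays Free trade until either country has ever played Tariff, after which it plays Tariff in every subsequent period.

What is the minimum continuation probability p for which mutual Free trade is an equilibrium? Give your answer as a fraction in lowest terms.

Expected cooperation value is 12 + p·12 + p²·12 + … = 12/(1−p); deviation gives 22 + p·6/(1−p).
12 ≥ 22(1−p) + 6p ⇒ 16p ≥ 10 ⇒ p ≥ 10/16 = 5/8.

5/8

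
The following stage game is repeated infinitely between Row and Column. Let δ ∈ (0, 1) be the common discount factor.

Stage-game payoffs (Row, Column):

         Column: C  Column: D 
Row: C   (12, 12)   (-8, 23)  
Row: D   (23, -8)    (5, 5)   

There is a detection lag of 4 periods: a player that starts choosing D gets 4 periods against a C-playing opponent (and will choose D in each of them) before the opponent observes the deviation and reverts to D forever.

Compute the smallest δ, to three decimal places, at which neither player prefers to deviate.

A deviator earns 23 for 4 periods, then 5 forever; cooperating earns 12 forever. Multiplying the IC by (1−δ):
12 ≥ 23(1−δ^4) + 5δ^4, so 18·δ^4 ≥ 11 and δ^4 ≥ 11/18.
δ ≥ (11/18)^(1/4) ≈ 0.884.

0.884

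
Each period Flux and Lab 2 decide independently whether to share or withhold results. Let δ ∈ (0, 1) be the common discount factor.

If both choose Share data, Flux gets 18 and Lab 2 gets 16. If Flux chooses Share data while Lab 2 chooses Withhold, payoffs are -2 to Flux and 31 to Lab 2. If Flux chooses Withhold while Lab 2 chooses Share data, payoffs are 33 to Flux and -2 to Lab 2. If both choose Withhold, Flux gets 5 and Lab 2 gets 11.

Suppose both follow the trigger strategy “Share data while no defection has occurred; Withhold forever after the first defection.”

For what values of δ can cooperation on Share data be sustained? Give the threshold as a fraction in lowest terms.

3/4

Flux's threshold: (33−18)/(33−5) = 15/28.
Lab 2's threshold: (31−16)/(31−11) = 3/4.
15/28 < 3/4, so Lab 2 binds and δ* = 3/4.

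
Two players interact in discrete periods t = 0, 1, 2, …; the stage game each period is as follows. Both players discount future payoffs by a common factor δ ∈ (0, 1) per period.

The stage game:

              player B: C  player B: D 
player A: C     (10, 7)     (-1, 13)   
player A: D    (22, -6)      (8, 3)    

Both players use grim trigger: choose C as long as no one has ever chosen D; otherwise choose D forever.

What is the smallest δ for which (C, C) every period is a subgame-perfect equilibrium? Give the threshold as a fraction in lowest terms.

6/7

player A: cooperation gives 10 each period; deviation gives 22 once then 8 forever.
  10/(1−δ) ≥ 22 + 8δ/(1−δ) ⇒ δ ≥ 12/14 = 6/7.
player B: cooperation gives 7 each period; deviation gives 13 once then 3 forever.
  δ ≥ 6/10 = 3/5.
Both must hold, so the binding constraint is player A's: δ ≥ 6/7.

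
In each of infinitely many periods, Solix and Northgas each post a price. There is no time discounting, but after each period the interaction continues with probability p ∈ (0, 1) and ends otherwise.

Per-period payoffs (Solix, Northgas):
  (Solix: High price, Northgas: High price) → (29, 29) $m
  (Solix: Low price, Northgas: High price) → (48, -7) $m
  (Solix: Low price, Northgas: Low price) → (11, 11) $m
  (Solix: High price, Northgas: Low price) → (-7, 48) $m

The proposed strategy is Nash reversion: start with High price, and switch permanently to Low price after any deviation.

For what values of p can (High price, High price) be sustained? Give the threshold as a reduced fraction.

With no time discounting, the continuation probability p plays the role of the discount factor.
Grim-trigger IC: 29/(1−p) ≥ 48 + 11p/(1−p) ⇒ p ≥ (48−29)/(48−11) = 19/37.

19/37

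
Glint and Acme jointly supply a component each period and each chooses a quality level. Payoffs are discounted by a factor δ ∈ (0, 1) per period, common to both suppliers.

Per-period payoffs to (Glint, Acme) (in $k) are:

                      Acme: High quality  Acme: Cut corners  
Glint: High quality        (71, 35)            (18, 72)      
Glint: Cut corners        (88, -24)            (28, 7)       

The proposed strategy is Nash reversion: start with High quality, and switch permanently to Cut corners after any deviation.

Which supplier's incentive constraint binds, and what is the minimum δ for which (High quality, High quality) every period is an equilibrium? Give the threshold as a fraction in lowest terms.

Acme; δ ≥ 37/65

Glint's threshold: (88−71)/(88−28) = 17/60.
Acme's threshold: (72−35)/(72−7) = 37/65.
17/60 < 37/65, so Acme binds and δ* = 37/65.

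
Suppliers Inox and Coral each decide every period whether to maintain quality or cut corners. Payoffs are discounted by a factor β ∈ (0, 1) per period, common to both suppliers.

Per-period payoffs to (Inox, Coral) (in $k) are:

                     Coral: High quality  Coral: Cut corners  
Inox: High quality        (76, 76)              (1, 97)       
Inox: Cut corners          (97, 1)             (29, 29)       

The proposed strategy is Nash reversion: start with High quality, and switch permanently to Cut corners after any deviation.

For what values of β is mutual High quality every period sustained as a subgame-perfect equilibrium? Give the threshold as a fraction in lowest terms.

Cooperation forever yields 76 each period: 76/(1−β).
Deviating yields 97 once, then 29 forever: 97 + 29β/(1−β).
No profitable deviation requires 76/(1−β) ≥ 97 + 29β/(1−β).
Multiplying by (1−β): 76 ≥ 97(1−β) + 29β = 97 − 68β.
So 68β ≥ 21, i.e. β ≥ 21/68.

21/68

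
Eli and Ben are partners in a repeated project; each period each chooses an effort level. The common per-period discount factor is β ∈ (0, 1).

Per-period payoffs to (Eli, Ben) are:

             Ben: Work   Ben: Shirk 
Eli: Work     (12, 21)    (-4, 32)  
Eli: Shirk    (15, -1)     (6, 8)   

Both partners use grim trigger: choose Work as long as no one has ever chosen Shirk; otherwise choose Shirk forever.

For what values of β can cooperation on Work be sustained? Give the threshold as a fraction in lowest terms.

11/24

Eli: cooperation gives 12 each period; deviation gives 15 once then 6 forever.
  12/(1−β) ≥ 15 + 6β/(1−β) ⇒ β ≥ 3/9 = 1/3.
Ben: cooperation gives 21 each period; deviation gives 32 once then 8 forever.
  β ≥ 11/24.
Both must hold, so the binding constraint is Ben's: β ≥ 11/24.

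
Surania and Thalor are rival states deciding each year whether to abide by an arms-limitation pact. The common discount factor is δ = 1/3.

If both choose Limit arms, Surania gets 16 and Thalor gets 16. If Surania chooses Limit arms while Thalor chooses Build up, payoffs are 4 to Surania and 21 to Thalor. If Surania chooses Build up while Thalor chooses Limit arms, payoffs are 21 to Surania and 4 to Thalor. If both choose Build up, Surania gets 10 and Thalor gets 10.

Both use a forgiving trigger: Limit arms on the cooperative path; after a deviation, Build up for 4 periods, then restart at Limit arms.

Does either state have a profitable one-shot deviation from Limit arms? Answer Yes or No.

A one-shot deviation gives 21 now, then 10 for 4 periods, then back to 16.
Gain from deviating: (21−16) today; loss: (16−10) in each of the next 4 periods.
No-deviation condition: (16−10)(δ+…+δ^4) ≥ 21−16, i.e. δ+…+δ^4 ≥ 5/6.
At δ = 1/3: δ+…+δ^4 = 0.4938 < 0.8333.
So cooperation is not sustainable.

Yes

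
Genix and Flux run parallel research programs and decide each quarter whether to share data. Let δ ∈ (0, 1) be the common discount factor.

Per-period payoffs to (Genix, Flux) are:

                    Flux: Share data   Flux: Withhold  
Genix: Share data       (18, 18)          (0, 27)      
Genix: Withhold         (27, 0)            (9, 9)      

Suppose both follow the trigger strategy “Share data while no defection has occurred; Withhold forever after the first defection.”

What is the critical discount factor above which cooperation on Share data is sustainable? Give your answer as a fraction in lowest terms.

One-period gain from deviating is 27 − 18 = 9. The loss is 18 − 9 = 9 in every subsequent period, with present value 9·δ/(1−δ).
Deviation is unprofitable when 9·δ/(1−δ) ≥ 9, i.e. δ/(1−δ) ≥ 1.
Equivalently δ ≥ 9/(9+9) = 1/2.

1/2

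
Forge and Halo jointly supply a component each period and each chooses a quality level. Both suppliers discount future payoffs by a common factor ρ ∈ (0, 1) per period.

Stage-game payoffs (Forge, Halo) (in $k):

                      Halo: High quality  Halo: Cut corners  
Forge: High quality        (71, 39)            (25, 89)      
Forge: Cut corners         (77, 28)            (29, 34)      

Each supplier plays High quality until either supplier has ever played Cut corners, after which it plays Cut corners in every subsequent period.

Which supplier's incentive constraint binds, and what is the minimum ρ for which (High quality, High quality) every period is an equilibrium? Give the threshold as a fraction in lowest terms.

Halo; ρ ≥ 10/11

Forge: cooperation gives 71 each period; deviation gives 77 once then 29 forever.
  71/(1−ρ) ≥ 77 + 29ρ/(1−ρ) ⇒ ρ ≥ 6/48 = 1/8.
Halo: cooperation gives 39 each period; deviation gives 89 once then 34 forever.
  ρ ≥ 50/55 = 10/11.
Both must hold, so the binding constraint is Halo's: ρ ≥ 10/11.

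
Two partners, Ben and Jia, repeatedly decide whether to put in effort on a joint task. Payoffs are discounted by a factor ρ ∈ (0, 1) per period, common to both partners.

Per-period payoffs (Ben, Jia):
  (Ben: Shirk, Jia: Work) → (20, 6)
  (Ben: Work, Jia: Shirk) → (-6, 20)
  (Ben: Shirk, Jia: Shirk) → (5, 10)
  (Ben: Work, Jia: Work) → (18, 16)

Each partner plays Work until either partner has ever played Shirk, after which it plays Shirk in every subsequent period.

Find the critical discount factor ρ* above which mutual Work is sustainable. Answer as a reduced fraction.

2/5

Ben's threshold: (20−18)/(20−5) = 2/15.
Jia's threshold: (20−16)/(20−10) = 2/5.
2/15 < 2/5, so Jia binds and ρ* = 2/5.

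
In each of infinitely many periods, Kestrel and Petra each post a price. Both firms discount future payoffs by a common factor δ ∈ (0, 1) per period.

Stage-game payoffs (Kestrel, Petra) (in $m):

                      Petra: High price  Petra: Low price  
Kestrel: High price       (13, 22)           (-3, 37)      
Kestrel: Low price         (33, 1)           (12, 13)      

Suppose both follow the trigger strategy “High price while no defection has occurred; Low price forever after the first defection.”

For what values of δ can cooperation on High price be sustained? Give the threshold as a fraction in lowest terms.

20/21

For Kestrel: deviation gain 33−13 = 20, per-period punishment loss 13−12 = 1. IC gives δ ≥ 20/21.
For Petra: gain 15, loss 9 per period, so δ ≥ 15/24 = 5/8.
The tighter constraint is Kestrel's, so cooperation needs δ ≥ 20/21.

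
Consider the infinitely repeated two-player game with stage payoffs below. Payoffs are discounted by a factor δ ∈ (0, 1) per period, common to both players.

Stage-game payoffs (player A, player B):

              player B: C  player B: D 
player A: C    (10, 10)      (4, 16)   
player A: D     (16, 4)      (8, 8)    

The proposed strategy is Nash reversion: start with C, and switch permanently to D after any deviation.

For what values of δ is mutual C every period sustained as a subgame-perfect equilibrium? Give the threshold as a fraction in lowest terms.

Cooperation forever yields 10 each period: 10/(1−δ).
Deviating yields 16 once, then 8 forever: 16 + 8δ/(1−δ).
No profitable deviation requires 10/(1−δ) ≥ 16 + 8δ/(1−δ).
Multiplying by (1−δ): 10 ≥ 16(1−δ) + 8δ = 16 − 8δ.
So 8δ ≥ 6, i.e. δ ≥ 6/8 = 3/4.

3/4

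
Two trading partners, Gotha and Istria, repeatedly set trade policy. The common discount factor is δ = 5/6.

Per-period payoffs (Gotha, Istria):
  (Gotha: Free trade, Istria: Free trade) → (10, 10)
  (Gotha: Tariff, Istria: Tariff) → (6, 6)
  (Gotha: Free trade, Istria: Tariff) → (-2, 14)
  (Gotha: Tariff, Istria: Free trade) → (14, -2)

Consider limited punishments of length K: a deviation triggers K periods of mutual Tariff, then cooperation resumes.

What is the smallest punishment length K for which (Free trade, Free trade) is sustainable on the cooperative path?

2

IC: δ(1−δ^K)/(1−δ) ≥ (14−10)/(10−6) = 1.
With δ = 5/6: need 1 − δ^K ≥ 1·(1−5/6)/(5/6), i.e. δ^K ≤ 0.8000.
Since (5/6)^1 = 0.8333 and (5/6)^2 = 0.6944, the smallest such K is 2.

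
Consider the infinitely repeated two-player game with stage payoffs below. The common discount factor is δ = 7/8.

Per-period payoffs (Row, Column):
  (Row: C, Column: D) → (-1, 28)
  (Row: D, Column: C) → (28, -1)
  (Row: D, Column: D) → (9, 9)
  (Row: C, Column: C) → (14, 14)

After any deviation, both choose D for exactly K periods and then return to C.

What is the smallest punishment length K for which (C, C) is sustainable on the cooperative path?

IC: δ(1−δ^K)/(1−δ) ≥ (28−14)/(14−9) = 14/5.
With δ = 7/8: need 1 − δ^K ≥ 14/5·(1−7/8)/(7/8), i.e. δ^K ≤ 0.6000.
Since (7/8)^3 = 0.6699 and (7/8)^4 = 0.5862, the smallest such K is 4.

4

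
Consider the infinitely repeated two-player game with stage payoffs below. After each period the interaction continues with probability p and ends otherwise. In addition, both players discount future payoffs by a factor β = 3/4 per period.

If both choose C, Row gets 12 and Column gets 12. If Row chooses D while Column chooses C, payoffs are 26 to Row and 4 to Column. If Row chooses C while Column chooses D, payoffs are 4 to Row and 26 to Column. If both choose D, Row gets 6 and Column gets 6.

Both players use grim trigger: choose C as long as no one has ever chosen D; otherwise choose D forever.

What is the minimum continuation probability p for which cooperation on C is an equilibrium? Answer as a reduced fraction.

Expected continuation weight on next period's payoff is β·p = 3/4·p, which plays the role of the discount factor.
Cooperation requires 3/4·p ≥ (26−12)/(26−6) = 7/10, hence p ≥ 14/15.

14/15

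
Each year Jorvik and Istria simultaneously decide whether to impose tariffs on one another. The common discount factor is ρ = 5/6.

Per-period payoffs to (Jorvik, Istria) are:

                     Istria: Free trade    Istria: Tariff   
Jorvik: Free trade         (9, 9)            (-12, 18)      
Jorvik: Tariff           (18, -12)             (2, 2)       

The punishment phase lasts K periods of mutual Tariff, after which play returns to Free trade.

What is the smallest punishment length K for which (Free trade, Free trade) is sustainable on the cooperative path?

2

IC: ρ(1−ρ^K)/(1−ρ) ≥ (18−9)/(9−2) = 9/7.
With ρ = 5/6: need 1 − ρ^K ≥ 9/7·(1−5/6)/(5/6), i.e. ρ^K ≤ 0.7429.
Since (5/6)^1 = 0.8333 and (5/6)^2 = 0.6944, the smallest such K is 2.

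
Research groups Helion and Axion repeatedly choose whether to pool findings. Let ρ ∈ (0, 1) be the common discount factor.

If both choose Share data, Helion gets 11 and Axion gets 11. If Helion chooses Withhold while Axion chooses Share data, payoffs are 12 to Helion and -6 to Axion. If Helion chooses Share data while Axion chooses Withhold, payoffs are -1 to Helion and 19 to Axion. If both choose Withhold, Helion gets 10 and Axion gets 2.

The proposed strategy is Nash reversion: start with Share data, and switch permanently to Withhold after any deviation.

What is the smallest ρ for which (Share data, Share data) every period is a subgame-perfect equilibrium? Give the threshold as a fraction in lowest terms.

Helion: cooperation gives 11 each period; deviation gives 12 once then 10 forever.
  11/(1−ρ) ≥ 12 + 10ρ/(1−ρ) ⇒ ρ ≥ 1/2.
Axion: cooperation gives 11 each period; deviation gives 19 once then 2 forever.
  ρ ≥ 8/17.
Both must hold, so the binding constraint is Helion's: ρ ≥ 1/2.

1/2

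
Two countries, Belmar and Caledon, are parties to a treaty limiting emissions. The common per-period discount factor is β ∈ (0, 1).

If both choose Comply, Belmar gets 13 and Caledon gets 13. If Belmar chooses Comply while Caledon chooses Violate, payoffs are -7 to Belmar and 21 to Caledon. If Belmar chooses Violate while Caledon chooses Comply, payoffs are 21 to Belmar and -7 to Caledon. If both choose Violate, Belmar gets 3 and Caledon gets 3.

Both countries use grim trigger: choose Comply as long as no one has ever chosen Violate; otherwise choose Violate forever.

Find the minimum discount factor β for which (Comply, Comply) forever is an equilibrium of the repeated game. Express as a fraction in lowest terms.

Under grim trigger the critical discount factor is (T−C)/(T−P) with T = 21, C = 13, P = 3.
β* = (21−13)/(21−3) = 8/18 = 4/9.

4/9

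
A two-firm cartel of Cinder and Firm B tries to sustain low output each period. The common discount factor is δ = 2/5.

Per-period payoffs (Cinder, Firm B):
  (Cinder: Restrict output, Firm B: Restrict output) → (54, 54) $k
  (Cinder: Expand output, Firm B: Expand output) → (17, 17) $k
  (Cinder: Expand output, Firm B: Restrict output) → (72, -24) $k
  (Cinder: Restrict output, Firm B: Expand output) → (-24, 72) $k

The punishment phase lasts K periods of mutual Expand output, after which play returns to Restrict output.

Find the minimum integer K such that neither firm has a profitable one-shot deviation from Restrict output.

2

No profitable deviation requires (54−17)(δ+…+δ^K) ≥ 72−54, i.e. δ+…+δ^K ≥ 18/37 ≈ 0.4865.
With δ = 2/5, the partial sums are K=1: 0.4000, K=2: 0.5600.
K = 2 is the first length at which the sum reaches 0.4865.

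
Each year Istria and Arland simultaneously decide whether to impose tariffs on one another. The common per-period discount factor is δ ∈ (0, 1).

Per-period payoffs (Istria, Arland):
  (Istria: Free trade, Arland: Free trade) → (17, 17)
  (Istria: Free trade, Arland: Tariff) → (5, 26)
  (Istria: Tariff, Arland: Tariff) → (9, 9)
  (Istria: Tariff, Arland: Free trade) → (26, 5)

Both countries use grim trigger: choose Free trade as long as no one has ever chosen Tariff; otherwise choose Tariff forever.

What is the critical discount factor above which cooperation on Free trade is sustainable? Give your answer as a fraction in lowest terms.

9/17

17/(1−δ) ≥ 26 + 9δ/(1−δ)
17 ≥ 26 − 17δ
δ ≥ 9/17.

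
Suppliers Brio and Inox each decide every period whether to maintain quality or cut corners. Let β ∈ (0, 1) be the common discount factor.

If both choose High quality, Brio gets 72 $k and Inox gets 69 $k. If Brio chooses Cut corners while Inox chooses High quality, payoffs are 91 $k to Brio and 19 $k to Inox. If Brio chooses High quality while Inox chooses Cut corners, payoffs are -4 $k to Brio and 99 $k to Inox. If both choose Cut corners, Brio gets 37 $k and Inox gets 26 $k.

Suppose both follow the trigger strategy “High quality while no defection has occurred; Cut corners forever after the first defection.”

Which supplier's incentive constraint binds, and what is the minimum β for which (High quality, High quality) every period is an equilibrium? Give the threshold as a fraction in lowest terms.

Inox; β ≥ 30/73

For Brio: deviation gain 91−72 = 19, per-period punishment loss 72−37 = 35. IC gives β ≥ 19/54.
For Inox: gain 30, loss 43 per period, so β ≥ 30/73.
The tighter constraint is Inox's, so cooperation needs β ≥ 30/73.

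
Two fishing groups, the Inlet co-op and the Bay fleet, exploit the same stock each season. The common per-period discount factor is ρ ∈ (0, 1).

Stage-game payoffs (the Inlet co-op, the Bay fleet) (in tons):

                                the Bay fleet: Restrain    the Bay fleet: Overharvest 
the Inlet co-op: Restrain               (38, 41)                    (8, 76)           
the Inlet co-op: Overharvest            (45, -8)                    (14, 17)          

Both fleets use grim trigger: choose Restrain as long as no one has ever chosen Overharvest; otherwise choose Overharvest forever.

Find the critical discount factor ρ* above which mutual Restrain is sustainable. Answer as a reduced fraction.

35/59

For the Inlet co-op: deviation gain 45−38 = 7, per-period punishment loss 38−14 = 24. IC gives ρ ≥ 7/31.
For the Bay fleet: gain 35, loss 24 per period, so ρ ≥ 35/59.
The tighter constraint is the Bay fleet's, so cooperation needs ρ ≥ 35/59.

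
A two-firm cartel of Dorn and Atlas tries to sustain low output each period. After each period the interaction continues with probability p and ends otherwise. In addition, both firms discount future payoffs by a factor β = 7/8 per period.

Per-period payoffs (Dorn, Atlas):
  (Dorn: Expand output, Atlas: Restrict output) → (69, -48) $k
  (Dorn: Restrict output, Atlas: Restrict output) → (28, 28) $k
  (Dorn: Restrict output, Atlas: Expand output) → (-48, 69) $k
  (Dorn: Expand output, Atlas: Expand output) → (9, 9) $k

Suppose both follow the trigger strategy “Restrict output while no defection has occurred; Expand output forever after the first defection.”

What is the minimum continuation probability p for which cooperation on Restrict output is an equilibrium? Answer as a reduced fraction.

82/105

Expected continuation weight on next period's payoff is β·p = 7/8·p, which plays the role of the discount factor.
Cooperation requires 7/8·p ≥ (69−28)/(69−9) = 41/60, hence p ≥ 82/105.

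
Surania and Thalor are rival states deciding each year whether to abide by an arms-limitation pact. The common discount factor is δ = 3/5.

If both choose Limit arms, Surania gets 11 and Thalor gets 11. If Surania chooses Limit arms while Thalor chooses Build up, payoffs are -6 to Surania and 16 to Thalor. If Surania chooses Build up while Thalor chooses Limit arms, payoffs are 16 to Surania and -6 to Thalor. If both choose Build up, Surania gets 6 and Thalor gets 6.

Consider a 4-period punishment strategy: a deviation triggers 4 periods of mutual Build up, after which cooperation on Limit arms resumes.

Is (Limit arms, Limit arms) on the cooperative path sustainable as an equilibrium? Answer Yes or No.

Yes

A one-shot deviation gives 16 now, then 6 for 4 periods, then back to 11.
Gain from deviating: (16−11) today; loss: (11−6) in each of the next 4 periods.
No-deviation condition: (11−6)(δ+…+δ^4) ≥ 16−11, i.e. δ+…+δ^4 ≥ 1.
At δ = 3/5: δ+…+δ^4 = 1.3056 ≥ 1.0000.
So cooperation is sustainable.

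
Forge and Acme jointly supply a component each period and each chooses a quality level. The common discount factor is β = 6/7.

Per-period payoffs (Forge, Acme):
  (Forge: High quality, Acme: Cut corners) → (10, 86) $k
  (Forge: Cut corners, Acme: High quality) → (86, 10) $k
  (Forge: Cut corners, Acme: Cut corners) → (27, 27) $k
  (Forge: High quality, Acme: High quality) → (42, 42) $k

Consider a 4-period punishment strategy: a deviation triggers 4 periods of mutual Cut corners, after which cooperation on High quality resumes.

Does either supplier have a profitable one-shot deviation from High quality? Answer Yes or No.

Yes

A one-shot deviation gives 86 now, then 27 for 4 periods, then back to 42.
Gain from deviating: (86−42) today; loss: (42−27) in each of the next 4 periods.
No-deviation condition: (42−27)(β+…+β^4) ≥ 86−42, i.e. β+…+β^4 ≥ 44/15.
At β = 6/7: β+…+β^4 = 2.7613 < 2.9333.
So cooperation is not sustainable.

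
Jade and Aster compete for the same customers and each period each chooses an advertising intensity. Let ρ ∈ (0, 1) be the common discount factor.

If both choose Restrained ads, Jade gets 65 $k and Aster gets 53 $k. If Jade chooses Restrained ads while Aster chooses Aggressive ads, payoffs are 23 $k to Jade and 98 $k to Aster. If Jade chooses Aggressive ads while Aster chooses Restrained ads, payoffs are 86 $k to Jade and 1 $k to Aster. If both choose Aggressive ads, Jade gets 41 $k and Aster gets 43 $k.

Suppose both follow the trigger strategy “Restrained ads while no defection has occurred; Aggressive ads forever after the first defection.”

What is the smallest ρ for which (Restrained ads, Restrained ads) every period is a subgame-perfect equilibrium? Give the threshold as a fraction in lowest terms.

9/11

Jade's threshold: (86−65)/(86−41) = 7/15.
Aster's threshold: (98−53)/(98−43) = 9/11.
7/15 < 9/11, so Aster binds and ρ* = 9/11.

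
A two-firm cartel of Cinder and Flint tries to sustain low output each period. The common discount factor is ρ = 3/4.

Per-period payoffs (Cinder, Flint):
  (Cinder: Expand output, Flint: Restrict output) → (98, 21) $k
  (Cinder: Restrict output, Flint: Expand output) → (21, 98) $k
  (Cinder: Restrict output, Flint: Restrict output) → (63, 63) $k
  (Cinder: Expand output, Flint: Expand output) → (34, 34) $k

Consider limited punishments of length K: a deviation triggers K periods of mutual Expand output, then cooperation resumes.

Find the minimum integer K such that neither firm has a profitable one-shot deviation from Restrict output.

2

IC: ρ(1−ρ^K)/(1−ρ) ≥ (98−63)/(63−34) = 35/29.
With ρ = 3/4: need 1 − ρ^K ≥ 35/29·(1−3/4)/(3/4), i.e. ρ^K ≤ 0.5977.
Since (3/4)^1 = 0.7500 and (3/4)^2 = 0.5625, the smallest such K is 2.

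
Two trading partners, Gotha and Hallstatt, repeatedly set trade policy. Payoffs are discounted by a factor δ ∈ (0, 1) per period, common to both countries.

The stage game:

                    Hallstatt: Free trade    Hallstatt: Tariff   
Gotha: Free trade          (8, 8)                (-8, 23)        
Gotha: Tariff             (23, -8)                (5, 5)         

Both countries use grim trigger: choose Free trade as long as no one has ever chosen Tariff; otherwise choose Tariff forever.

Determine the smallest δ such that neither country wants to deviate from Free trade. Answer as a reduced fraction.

5/6

Cooperation forever yields 8 each period: 8/(1−δ).
Deviating yields 23 once, then 5 forever: 23 + 5δ/(1−δ).
No profitable deviation requires 8/(1−δ) ≥ 23 + 5δ/(1−δ).
Multiplying by (1−δ): 8 ≥ 23(1−δ) + 5δ = 23 − 18δ.
So 18δ ≥ 15, i.e. δ ≥ 15/18 = 5/6.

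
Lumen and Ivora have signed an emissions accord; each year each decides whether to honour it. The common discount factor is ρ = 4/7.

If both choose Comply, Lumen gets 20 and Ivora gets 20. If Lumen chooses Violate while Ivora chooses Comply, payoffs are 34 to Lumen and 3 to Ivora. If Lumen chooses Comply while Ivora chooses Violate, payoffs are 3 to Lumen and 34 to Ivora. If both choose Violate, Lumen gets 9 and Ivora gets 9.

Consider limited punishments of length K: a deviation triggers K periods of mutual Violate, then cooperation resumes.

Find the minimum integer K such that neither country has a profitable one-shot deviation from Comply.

No profitable deviation requires (20−9)(ρ+…+ρ^K) ≥ 34−20, i.e. ρ+…+ρ^K ≥ 14/11 ≈ 1.2727.
With ρ = 4/7, the partial sums are K=1: 0.5714, K=2: 0.8980, K=3: 1.0845, K=4: 1.1912, K=5: 1.2521, K=6: 1.2869.
K = 6 is the first length at which the sum reaches 1.2727.

6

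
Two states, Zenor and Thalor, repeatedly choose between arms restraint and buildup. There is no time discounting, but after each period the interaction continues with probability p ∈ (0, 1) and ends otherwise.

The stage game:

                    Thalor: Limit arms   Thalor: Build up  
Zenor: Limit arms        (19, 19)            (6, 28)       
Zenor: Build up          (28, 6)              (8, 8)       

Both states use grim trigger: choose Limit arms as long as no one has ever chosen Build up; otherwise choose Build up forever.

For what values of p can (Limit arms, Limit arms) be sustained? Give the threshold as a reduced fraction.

9/20

Expected cooperation value is 19 + p·19 + p²·19 + … = 19/(1−p); deviation gives 28 + p·8/(1−p).
19 ≥ 28(1−p) + 8p ⇒ 20p ≥ 9 ⇒ p ≥ 9/20.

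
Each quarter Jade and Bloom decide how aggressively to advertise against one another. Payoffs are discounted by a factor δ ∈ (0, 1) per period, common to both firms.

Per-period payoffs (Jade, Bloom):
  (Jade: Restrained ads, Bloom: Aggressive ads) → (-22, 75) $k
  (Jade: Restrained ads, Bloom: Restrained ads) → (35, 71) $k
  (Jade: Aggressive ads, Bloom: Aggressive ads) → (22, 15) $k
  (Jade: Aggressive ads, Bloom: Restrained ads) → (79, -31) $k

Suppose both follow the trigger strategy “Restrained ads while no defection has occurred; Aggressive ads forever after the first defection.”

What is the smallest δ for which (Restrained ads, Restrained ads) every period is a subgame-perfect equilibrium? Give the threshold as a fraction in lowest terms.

Jade: cooperation gives 35 each period; deviation gives 79 once then 22 forever.
  35/(1−δ) ≥ 79 + 22δ/(1−δ) ⇒ δ ≥ 44/57.
Bloom: cooperation gives 71 each period; deviation gives 75 once then 15 forever.
  δ ≥ 4/60 = 1/15.
Both must hold, so the binding constraint is Jade's: δ ≥ 44/57.

44/57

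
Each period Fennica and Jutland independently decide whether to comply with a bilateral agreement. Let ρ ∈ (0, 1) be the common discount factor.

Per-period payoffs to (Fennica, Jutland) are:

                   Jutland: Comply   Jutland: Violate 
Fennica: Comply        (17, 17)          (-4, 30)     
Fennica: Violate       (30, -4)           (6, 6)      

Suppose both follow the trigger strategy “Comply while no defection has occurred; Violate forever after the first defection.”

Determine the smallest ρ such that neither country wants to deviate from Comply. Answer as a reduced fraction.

13/24

17/(1−ρ) ≥ 30 + 6ρ/(1−ρ)
17 ≥ 30 − 24ρ
ρ ≥ 13/24.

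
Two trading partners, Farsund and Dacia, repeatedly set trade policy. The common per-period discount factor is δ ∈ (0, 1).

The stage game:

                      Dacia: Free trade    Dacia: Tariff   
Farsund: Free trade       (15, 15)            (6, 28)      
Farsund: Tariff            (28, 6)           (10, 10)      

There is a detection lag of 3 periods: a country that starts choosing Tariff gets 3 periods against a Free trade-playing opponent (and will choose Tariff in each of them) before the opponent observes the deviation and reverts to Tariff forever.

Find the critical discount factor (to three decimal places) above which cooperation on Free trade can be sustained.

The best deviation is to choose Tariff for all 3 undetected periods, earning 28 each, then 10 forever once detected.
Deviation value: 28(1−δ^3)/(1−δ) + 10δ^3/(1−δ); cooperation value: 15/(1−δ).
IC: 15 ≥ 28(1−δ^3) + 10δ^3 = 28 − 18δ^3.
So δ^3 ≥ 13/18, giving δ ≥ (13/18)^(1/3) ≈ 0.897.

0.897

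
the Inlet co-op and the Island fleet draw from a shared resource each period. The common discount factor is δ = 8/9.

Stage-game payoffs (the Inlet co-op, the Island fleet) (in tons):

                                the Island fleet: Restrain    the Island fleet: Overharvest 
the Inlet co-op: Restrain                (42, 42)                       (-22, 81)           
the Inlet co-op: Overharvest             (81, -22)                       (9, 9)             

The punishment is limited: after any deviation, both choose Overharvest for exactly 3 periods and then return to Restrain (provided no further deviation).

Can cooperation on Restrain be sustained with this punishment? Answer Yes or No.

Yes

Comparing payoff streams over the 4 periods until play realigns: cooperate → 42(1+δ+…+δ^3); deviate → 81 + 9(δ+…+δ^3).
Cooperation is sustained iff (42−9)(δ+…+δ^3) ≥ 81−42.
δ+…+δ^3 = 8/9·(1−(8/9)^3)/(1−8/9) = 2.3813, and (81−42)/(42−9) = 1.1818.
2.3813 ≥ 1.1818, so cooperation is sustainable.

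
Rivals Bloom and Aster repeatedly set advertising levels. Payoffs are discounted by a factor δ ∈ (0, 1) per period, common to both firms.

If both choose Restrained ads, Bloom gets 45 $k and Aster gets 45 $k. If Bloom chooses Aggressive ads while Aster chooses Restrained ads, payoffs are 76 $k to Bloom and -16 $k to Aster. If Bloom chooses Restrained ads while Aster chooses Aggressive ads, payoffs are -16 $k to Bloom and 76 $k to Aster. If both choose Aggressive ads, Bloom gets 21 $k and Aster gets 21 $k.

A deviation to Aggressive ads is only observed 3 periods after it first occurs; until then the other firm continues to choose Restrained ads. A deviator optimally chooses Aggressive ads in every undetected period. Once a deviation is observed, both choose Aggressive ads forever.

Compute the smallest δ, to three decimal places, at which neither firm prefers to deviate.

A deviator earns 76 for 3 periods, then 21 forever; cooperating earns 45 forever. Multiplying the IC by (1−δ):
45 ≥ 76(1−δ^3) + 21δ^3, so 55·δ^3 ≥ 31 and δ^3 ≥ 31/55.
δ ≥ (31/55)^(1/3) ≈ 0.826.

0.826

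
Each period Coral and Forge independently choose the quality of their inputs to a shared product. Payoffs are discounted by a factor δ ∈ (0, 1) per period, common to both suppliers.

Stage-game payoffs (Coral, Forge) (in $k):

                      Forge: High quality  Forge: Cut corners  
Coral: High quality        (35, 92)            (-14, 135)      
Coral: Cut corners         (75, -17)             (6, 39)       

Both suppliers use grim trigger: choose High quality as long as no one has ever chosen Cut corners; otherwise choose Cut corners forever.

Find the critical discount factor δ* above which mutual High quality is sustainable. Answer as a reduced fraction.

Coral's threshold: (75−35)/(75−6) = 40/69.
Forge's threshold: (135−92)/(135−39) = 43/96.
40/69 > 43/96, so Coral binds and δ* = 40/69.

40/69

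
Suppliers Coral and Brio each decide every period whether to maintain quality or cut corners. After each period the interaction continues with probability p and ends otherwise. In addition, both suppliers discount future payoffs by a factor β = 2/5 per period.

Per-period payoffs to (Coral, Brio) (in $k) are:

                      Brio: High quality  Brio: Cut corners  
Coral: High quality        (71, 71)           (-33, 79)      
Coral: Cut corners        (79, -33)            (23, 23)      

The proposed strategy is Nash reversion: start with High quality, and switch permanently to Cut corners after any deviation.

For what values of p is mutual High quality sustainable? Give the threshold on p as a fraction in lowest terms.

5/14

Expected continuation weight on next period's payoff is β·p = 2/5·p, which plays the role of the discount factor.
Cooperation requires 2/5·p ≥ (79−71)/(79−23) = 1/7, hence p ≥ 5/14.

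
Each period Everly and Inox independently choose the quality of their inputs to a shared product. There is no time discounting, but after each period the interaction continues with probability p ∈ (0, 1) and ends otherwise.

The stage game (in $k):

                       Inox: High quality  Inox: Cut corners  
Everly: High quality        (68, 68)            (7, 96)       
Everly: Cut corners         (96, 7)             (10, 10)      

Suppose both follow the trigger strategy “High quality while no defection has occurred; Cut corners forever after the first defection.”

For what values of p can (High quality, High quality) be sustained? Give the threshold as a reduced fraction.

14/43

Expected cooperation value is 68 + p·68 + p²·68 + … = 68/(1−p); deviation gives 96 + p·10/(1−p).
68 ≥ 96(1−p) + 10p ⇒ 86p ≥ 28 ⇒ p ≥ 28/86 = 14/43.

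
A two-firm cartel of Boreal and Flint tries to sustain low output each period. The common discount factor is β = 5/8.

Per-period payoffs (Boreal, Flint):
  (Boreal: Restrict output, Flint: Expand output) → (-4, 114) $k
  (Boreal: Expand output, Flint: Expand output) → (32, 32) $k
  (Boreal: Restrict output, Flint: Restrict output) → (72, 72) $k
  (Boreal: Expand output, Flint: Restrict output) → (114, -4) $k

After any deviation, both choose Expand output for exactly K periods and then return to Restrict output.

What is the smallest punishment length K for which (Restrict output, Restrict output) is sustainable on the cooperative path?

3

IC: β(1−β^K)/(1−β) ≥ (114−72)/(72−32) = 21/20.
With β = 5/8: need 1 − β^K ≥ 21/20·(1−5/8)/(5/8), i.e. β^K ≤ 0.3700.
Since (5/8)^2 = 0.3906 and (5/8)^3 = 0.2441, the smallest such K is 3.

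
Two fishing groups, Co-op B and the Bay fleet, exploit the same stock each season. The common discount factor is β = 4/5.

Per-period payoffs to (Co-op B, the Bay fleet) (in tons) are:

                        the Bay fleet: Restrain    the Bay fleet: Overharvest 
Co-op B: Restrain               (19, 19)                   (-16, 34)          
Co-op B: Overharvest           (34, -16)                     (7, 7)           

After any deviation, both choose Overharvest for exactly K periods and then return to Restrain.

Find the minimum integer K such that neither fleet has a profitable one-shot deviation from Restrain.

2

No profitable deviation requires (19−7)(β+…+β^K) ≥ 34−19, i.e. β+…+β^K ≥ 5/4 ≈ 1.2500.
With β = 4/5, the partial sums are K=1: 0.8000, K=2: 1.4400.
K = 2 is the first length at which the sum reaches 1.2500.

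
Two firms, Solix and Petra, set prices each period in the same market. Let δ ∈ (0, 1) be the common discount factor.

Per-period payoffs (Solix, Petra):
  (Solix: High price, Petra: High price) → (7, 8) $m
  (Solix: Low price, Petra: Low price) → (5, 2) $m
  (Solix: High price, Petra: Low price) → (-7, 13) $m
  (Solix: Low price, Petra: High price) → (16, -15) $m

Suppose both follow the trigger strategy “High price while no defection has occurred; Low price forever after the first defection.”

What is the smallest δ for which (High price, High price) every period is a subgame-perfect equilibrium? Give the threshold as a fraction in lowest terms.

9/11

Solix's threshold: (16−7)/(16−5) = 9/11.
Petra's threshold: (13−8)/(13−2) = 5/11.
9/11 > 5/11, so Solix binds and δ* = 9/11.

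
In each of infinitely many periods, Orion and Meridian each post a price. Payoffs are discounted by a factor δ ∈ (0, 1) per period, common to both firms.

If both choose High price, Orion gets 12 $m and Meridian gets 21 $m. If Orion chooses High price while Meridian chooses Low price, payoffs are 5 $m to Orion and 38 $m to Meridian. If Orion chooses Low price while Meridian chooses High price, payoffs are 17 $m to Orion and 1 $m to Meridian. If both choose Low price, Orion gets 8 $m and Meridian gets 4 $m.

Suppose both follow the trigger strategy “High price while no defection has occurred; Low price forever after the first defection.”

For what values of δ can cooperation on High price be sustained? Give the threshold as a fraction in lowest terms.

Orion's threshold: (17−12)/(17−8) = 5/9.
Meridian's threshold: (38−21)/(38−4) = 1/2.
5/9 > 1/2, so Orion binds and δ* = 5/9.

5/9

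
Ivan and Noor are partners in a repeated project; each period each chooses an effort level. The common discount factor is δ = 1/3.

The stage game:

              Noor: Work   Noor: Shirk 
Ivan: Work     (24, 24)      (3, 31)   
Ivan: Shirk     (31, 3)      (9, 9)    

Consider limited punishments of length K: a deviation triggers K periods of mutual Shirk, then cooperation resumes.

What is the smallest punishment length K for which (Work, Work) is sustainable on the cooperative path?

Need Σ_{k=1}^{K} δ^k ≥ (31−24)/(24−9) = 0.4667 at δ = 1/3.
At K = 2 the sum is 0.4444 < 0.4667; at K = 3 it is 0.4815 ≥ 0.4667.
So the minimum punishment length is K = 3.

3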